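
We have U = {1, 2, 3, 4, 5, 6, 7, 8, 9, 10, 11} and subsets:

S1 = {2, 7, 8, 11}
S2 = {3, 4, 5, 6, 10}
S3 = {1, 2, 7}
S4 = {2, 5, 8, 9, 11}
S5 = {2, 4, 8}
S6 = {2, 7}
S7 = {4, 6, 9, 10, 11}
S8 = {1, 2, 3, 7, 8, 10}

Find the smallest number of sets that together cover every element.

S2, S3, S4 together cover {1, 2, 3, 4, 5, 6, 7, 8, 9, 10, 11} — every element.
No 2 of the 8 sets cover everything (all 28 pairs fall short), so 3 is minimum.

3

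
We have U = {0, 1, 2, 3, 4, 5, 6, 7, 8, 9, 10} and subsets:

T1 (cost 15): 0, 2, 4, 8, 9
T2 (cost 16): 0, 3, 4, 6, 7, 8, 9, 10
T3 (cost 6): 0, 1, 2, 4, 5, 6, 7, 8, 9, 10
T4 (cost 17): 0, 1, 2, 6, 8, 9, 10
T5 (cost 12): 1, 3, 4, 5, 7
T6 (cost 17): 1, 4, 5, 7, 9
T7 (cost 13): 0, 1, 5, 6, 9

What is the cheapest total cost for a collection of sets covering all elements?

18

T3, T5 cover every element at cost 6 + 12 = 18.
Any cover uses at least 2 sets; among all covering selections none totals below 18.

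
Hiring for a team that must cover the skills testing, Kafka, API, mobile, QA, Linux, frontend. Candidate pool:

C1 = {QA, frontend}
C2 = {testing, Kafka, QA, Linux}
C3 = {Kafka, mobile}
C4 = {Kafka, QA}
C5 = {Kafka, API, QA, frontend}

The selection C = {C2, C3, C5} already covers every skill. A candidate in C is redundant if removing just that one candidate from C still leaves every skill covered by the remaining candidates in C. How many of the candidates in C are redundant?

Drop C2: testing, Linux uncovered — not redundant.
Drop C3: mobile uncovered — not redundant.
Drop C5: API, frontend uncovered — not redundant.
None of the candidates in C is redundant.

0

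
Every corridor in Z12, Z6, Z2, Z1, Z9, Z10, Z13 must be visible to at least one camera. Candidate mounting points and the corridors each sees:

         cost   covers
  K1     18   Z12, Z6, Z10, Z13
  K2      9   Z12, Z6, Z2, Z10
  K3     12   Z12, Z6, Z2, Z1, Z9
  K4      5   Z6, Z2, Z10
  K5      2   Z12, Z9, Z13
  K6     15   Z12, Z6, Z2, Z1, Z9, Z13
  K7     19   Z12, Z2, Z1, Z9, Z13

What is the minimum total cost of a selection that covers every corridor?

K3, K4, K5 cover every corridor at cost 12 + 5 + 2 = 19.
Any cover uses at least 2 camera mounts; among all covering selections none totals below 19.

19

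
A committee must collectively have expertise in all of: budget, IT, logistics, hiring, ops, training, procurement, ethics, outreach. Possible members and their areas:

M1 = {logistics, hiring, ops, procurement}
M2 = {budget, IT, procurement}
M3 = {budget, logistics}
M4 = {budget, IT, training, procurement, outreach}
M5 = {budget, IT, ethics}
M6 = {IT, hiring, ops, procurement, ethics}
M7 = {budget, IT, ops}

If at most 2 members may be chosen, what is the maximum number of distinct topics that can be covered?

Choosing M1, M4 covers {budget, IT, logistics, hiring, ops, training, procurement, outreach} — 8 topics.
No choice of 2 members does better; here ethics is left uncovered.

8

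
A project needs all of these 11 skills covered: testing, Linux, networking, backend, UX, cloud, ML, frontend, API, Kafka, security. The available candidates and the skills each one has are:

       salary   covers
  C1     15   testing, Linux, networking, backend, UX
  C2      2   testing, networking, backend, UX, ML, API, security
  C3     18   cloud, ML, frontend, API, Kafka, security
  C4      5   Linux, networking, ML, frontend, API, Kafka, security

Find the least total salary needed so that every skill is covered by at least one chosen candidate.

25

C2, C3, C4 cover every skill at salary 2 + 18 + 5 = 25.
Any cover uses at least 2 candidates; among all covering selections none totals below 25.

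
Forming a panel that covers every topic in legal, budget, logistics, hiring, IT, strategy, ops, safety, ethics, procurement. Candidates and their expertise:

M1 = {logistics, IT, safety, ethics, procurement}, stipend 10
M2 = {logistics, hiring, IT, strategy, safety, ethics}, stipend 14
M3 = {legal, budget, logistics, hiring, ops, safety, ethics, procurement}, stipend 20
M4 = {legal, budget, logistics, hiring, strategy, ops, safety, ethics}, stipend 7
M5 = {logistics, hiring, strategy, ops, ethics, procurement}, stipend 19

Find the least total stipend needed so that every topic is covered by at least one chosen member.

M1, M4 cover every topic at stipend 10 + 7 = 17.
Any cover uses at least 2 members; among all covering selections none totals below 17.

17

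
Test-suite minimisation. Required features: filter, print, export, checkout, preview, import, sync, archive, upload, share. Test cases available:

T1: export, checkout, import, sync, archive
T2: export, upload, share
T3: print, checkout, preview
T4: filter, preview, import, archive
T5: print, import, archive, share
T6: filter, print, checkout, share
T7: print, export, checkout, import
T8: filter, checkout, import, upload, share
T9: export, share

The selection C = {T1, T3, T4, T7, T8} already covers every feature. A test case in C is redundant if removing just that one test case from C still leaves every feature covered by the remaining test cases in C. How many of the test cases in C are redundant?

Drop T1: sync uncovered — not redundant.
Drop T3: the rest still cover every feature — redundant.
Drop T4: the rest still cover every feature — redundant.
Drop T7: the rest still cover every feature — redundant.
Drop T8: upload, share uncovered — not redundant.
3 redundant: T3, T4, T7.

3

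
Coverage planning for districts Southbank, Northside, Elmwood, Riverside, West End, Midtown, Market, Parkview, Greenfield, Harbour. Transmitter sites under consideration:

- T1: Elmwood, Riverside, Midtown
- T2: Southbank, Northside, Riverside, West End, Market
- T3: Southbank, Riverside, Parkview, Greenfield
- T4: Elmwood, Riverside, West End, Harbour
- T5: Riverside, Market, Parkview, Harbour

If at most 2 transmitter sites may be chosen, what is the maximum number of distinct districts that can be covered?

7

Choosing T1, T2 covers {Southbank, Northside, Elmwood, Riverside, West End, Midtown, Market} — 7 districts.
No choice of 2 transmitter sites does better; here Parkview, Greenfield, Harbour are left uncovered.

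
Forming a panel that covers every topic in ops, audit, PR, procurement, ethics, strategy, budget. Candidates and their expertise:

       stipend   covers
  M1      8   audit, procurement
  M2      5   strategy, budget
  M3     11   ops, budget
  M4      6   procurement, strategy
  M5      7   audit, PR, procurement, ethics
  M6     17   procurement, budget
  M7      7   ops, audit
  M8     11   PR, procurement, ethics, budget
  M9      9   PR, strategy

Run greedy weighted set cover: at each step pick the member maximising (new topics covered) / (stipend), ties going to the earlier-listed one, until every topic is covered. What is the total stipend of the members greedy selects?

Pick 1: M5 adds 4 new (audit, PR, procurement, ethics) at stipend 7 (ratio 4/7).
Pick 2: M2 adds 2 new (strategy, budget) at stipend 5 (ratio 2/5).
Pick 3: M7 adds 1 new (ops) at stipend 7 (ratio 1/7).
Greedy total stipend: 7 + 5 + 7 = 19.

19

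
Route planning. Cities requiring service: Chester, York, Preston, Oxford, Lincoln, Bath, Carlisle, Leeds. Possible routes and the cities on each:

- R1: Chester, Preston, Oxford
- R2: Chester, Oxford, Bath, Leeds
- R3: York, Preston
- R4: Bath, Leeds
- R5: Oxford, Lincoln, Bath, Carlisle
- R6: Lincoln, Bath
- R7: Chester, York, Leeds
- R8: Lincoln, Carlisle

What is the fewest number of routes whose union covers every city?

3

R1, R5, R7 together cover {Chester, York, Preston, Oxford, Lincoln, Bath, Carlisle, Leeds} — every city.
No 2 of the 8 routes cover everything (all 28 pairs fall short), so 3 is minimum.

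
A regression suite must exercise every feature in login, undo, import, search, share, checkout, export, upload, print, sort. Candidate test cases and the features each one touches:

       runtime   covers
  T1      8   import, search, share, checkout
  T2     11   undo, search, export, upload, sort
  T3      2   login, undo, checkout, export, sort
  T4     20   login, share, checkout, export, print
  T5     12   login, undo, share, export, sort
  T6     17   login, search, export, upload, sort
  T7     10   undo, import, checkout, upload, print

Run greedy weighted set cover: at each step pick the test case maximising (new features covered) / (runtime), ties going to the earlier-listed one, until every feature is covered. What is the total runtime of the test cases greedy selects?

Pick 1: T3 adds 5 new (login, undo, checkout, export, sort) at runtime 2 (ratio 5/2).
Pick 2: T1 adds 3 new (import, search, share) at runtime 8 (ratio 3/8).
Pick 3: T7 adds 2 new (upload, print) at runtime 10 (ratio 2/10).
Greedy total runtime: 2 + 8 + 10 = 20.

20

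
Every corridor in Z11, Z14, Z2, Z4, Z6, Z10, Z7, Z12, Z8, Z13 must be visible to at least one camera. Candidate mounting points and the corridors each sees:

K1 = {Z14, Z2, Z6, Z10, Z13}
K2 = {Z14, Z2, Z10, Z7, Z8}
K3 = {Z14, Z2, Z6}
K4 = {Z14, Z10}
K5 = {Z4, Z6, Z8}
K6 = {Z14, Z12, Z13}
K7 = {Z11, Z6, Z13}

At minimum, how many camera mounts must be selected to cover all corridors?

K2, K5, K6, K7 together cover {Z11, Z14, Z2, Z4, Z6, Z10, Z7, Z12, Z8, Z13} — every corridor.
No 3 of the 7 camera mounts cover everything (all 35 triples fall short), so 4 is minimum.
Greedy (largest uncovered first) would take K1, K2, K5, K6, K7 — 5 camera mounts — but 4 suffice.

4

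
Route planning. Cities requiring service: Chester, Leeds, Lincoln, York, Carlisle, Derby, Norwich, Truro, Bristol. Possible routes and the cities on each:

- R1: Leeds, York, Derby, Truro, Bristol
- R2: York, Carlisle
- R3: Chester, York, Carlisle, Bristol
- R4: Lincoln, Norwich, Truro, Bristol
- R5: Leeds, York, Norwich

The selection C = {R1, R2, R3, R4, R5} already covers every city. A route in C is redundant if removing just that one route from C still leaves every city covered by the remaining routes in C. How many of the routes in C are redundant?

2

Drop R1: Derby uncovered — not redundant.
Drop R2: the rest still cover every city — redundant.
Drop R3: Chester uncovered — not redundant.
Drop R4: Lincoln uncovered — not redundant.
Drop R5: the rest still cover every city — redundant.
2 redundant: R2, R5.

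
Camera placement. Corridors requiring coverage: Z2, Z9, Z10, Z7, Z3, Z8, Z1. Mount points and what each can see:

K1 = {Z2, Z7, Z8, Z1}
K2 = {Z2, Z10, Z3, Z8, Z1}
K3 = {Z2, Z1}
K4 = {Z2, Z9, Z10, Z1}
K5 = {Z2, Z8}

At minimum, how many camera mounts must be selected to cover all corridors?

K1, K2, K4 together cover {Z2, Z9, Z10, Z7, Z3, Z8, Z1} — every corridor.
No 2 of the 5 camera mounts cover everything (all 10 pairs fall short), so 3 is minimum.

3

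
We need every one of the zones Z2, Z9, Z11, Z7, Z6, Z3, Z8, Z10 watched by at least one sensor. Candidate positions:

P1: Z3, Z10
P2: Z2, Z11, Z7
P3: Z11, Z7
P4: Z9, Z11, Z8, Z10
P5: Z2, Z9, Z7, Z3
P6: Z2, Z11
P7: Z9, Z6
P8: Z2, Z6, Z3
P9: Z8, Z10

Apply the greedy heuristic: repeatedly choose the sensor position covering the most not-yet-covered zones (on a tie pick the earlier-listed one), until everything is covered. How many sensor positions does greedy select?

3

Pick 1: P4 covers 4 new zones (Z9, Z11, Z8, Z10).
Pick 2: P5 covers 3 new zones (Z2, Z7, Z3).
Pick 3: P7 covers 1 new zones (Z6).
Greedy uses 3 sensor positions.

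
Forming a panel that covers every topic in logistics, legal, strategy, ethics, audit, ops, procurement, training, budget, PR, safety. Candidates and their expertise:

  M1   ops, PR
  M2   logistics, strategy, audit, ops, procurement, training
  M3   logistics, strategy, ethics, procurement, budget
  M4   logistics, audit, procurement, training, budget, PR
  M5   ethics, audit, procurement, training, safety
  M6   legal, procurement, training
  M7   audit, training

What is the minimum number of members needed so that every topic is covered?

4

M1, M3, M5, M6 together cover {logistics, legal, strategy, ethics, audit, ops, procurement, training, budget, PR, safety} — every topic.
No 3 of the 7 members cover everything (all 35 triples fall short), so 4 is minimum.
Greedy (largest uncovered first) would take M2, M3, M1, M5, M6 — 5 members — but 4 suffice.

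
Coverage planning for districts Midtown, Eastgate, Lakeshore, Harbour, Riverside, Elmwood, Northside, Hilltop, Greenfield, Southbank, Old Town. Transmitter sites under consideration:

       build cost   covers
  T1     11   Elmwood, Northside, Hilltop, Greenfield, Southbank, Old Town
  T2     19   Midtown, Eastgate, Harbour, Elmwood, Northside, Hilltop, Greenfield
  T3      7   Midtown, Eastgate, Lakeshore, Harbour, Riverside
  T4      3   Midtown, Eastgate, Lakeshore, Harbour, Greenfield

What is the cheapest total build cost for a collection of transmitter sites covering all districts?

18

T1, T3 cover every district at build cost 11 + 7 = 18.
Any cover uses at least 2 transmitter sites; among all covering selections none totals below 18.
Greedy by coverage-per-build cost would pick T4, T1, T3 for 21 — worse than the optimum 18.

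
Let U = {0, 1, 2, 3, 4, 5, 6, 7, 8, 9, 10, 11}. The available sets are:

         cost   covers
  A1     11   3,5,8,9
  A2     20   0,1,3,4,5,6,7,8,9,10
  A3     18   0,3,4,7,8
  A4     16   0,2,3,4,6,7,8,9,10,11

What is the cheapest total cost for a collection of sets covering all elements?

36

A2, A4 cover every element at cost 20 + 16 = 36.
Any cover uses at least 2 sets; among all covering selections none totals below 36.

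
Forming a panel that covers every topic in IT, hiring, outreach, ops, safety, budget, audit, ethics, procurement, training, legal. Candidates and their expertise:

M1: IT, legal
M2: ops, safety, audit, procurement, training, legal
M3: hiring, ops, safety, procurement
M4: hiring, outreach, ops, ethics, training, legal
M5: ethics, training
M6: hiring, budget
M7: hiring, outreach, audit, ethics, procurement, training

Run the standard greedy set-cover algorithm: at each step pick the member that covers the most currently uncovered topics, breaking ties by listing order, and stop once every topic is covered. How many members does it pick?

4

Pick 1: M2 covers 6 new topics (ops, safety, audit, procurement, training, legal).
Pick 2: M4 covers 3 new topics (hiring, outreach, ethics).
Pick 3: M1 covers 1 new topics (IT).
Pick 4: M6 covers 1 new topics (budget).
Greedy uses 4 members.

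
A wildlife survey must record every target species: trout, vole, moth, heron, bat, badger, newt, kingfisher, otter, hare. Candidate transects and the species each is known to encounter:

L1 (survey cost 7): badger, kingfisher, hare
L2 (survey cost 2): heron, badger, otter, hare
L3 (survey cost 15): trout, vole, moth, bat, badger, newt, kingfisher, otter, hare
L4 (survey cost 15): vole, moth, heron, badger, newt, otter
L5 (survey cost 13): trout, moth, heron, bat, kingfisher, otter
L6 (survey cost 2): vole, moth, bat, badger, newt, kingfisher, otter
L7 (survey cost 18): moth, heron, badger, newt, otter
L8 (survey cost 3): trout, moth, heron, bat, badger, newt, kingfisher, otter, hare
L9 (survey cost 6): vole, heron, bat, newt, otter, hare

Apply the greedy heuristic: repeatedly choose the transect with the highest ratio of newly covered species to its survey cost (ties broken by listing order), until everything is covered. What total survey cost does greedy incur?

7

Pick 1: L6 adds 7 new (vole, moth, bat, badger, newt, kingfisher, otter) at survey cost 2 (ratio 7/2).
Pick 2: L2 adds 2 new (heron, hare) at survey cost 2 (ratio 2/2).
Pick 3: L8 adds 1 new (trout) at survey cost 3 (ratio 1/3).
Greedy total survey cost: 2 + 2 + 3 = 7. (The true optimum is 5, so greedy overshoots here.)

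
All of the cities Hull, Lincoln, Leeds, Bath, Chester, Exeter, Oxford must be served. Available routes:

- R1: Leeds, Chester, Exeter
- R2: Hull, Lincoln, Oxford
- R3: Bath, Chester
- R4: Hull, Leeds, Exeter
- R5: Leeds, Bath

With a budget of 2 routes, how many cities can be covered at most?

6

Choosing R1, R2 covers {Hull, Lincoln, Leeds, Chester, Exeter, Oxford} — 6 cities.
No choice of 2 routes does better; here Bath is left uncovered.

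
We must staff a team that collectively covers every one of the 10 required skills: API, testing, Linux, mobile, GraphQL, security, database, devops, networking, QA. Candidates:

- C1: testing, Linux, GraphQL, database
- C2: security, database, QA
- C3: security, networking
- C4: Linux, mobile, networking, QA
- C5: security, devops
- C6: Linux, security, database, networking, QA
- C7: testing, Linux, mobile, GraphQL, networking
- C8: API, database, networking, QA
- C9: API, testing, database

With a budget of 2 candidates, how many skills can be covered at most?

Choosing C2, C7 covers {testing, Linux, mobile, GraphQL, security, database, networking, QA} — 8 skills.
No choice of 2 candidates does better; here API, devops are left uncovered.

8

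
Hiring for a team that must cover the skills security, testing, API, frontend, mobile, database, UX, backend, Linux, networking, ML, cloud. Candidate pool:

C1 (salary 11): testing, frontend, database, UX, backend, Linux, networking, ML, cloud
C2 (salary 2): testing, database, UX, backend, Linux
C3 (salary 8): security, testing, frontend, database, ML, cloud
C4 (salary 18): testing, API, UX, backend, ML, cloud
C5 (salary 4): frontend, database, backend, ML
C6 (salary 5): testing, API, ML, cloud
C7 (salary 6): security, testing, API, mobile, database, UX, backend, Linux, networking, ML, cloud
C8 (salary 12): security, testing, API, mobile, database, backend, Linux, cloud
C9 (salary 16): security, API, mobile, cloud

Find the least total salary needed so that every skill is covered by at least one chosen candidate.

C5, C7 cover every skill at salary 4 + 6 = 10.
Any cover uses at least 2 candidates; among all covering selections none totals below 10.
Greedy by coverage-per-salary would pick C2, C7, C5 for 12 — worse than the optimum 10.

10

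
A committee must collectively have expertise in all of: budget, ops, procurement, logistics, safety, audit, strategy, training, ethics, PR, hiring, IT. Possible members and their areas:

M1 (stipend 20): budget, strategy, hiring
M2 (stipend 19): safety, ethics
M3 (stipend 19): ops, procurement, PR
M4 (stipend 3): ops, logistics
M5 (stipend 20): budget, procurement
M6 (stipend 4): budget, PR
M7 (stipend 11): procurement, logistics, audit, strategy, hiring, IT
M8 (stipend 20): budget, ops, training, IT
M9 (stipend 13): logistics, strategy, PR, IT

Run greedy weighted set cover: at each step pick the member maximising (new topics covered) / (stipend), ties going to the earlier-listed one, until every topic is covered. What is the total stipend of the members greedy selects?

Pick 1: M4 adds 2 new (ops, logistics) at stipend 3 (ratio 2/3).
Pick 2: M6 adds 2 new (budget, PR) at stipend 4 (ratio 2/4).
Pick 3: M7 adds 5 new (procurement, audit, strategy, hiring, IT) at stipend 11 (ratio 5/11).
Pick 4: M2 adds 2 new (safety, ethics) at stipend 19 (ratio 2/19).
Pick 5: M8 adds 1 new (training) at stipend 20 (ratio 1/20).
Greedy total stipend: 3 + 4 + 11 + 19 + 20 = 57. (The true optimum is 54, so greedy overshoots here.)

57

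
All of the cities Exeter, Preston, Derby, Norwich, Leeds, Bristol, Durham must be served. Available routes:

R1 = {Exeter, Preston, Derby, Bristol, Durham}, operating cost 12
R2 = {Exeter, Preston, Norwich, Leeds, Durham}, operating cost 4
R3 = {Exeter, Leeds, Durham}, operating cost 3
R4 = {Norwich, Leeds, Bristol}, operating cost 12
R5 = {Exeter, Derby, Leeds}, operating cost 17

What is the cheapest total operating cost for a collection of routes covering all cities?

16

R1, R2 cover every city at operating cost 12 + 4 = 16.
Any cover uses at least 2 routes; among all covering selections none totals below 16.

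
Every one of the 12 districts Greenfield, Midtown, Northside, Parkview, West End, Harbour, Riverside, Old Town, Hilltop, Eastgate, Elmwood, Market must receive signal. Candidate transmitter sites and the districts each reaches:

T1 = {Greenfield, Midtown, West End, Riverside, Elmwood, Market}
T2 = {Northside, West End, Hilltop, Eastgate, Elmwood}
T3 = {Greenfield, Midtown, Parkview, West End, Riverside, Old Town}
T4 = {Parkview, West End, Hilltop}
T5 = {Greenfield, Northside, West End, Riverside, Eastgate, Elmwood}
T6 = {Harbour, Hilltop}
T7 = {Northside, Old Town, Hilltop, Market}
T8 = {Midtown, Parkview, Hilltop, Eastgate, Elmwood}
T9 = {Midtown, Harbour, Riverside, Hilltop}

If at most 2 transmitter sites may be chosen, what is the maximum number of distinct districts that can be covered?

10

Choosing T2, T3 covers {Greenfield, Midtown, Northside, Parkview, West End, Riverside, Old Town, Hilltop, Eastgate, Elmwood} — 10 districts.
No choice of 2 transmitter sites does better; here Harbour, Market are left uncovered.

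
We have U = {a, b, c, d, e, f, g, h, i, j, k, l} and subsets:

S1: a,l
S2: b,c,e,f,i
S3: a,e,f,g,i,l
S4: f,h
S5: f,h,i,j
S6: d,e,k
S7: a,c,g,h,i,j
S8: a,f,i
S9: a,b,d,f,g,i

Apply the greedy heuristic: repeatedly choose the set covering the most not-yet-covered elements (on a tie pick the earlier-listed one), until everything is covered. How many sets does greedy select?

Pick 1: S3 covers 6 new elements (a, e, f, g, i, l).
Pick 2: S7 covers 3 new elements (c, h, j).
Pick 3: S6 covers 2 new elements (d, k).
Pick 4: S2 covers 1 new elements (b).
Greedy uses 4 sets.

4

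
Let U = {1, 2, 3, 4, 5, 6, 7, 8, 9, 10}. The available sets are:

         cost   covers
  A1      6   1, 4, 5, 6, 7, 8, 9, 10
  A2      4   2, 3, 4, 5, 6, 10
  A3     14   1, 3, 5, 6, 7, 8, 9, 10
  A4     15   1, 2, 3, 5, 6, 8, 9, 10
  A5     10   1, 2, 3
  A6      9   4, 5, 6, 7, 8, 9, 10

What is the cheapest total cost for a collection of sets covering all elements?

10

A1, A2 cover every element at cost 6 + 4 = 10.
Any cover uses at least 2 sets; among all covering selections none totals below 10.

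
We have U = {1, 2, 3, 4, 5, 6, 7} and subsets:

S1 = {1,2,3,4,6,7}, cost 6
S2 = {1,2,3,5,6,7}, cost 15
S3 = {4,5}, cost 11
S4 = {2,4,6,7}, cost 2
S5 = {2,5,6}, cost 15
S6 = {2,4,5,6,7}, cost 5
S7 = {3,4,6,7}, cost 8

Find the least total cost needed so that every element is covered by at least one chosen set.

S1, S6 cover every element at cost 6 + 5 = 11.
Any cover uses at least 2 sets; among all covering selections none totals below 11.

11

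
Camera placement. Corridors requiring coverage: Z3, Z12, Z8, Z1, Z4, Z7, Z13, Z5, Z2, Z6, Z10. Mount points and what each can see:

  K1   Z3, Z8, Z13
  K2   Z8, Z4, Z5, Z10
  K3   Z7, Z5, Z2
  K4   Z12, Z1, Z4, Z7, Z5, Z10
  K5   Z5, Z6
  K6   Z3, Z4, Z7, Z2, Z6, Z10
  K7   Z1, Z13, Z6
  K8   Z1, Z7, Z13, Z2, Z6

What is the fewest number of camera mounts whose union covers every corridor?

3

K1, K4, K6 together cover {Z3, Z12, Z8, Z1, Z4, Z7, Z13, Z5, Z2, Z6, Z10} — every corridor.
No 2 of the 8 camera mounts cover everything (all 28 pairs fall short), so 3 is minimum.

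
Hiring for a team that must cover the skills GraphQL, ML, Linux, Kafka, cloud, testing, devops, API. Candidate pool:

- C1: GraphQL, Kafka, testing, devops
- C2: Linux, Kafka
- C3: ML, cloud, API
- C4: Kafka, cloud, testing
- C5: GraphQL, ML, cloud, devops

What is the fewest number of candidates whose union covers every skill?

C1, C2, C3 together cover {GraphQL, ML, Linux, Kafka, cloud, testing, devops, API} — every skill.
No 2 of the 5 candidates cover everything (all 10 pairs fall short), so 3 is minimum.

3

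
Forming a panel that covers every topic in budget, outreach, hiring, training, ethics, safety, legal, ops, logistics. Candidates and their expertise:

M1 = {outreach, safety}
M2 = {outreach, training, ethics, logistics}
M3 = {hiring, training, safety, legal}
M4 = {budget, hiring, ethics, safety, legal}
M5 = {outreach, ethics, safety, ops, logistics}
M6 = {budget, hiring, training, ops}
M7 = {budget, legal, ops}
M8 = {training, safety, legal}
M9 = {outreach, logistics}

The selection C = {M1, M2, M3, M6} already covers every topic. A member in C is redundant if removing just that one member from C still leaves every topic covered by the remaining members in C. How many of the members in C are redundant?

1

Drop M1: the rest still cover every topic — redundant.
Drop M2: ethics, logistics uncovered — not redundant.
Drop M3: legal uncovered — not redundant.
Drop M6: budget, ops uncovered — not redundant.
1 redundant: M1.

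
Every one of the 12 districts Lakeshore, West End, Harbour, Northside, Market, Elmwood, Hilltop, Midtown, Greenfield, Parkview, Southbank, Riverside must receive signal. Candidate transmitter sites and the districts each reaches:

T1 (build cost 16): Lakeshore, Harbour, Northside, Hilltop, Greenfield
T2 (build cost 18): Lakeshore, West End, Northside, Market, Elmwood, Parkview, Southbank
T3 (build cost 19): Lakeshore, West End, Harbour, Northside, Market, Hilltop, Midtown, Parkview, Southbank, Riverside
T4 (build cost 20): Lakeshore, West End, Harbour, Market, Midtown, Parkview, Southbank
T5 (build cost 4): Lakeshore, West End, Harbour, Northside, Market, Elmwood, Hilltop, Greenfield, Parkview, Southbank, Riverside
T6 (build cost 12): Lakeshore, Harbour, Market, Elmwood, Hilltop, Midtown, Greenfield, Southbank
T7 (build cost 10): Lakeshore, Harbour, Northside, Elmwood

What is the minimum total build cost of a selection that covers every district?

T5, T6 cover every district at build cost 4 + 12 = 16.
Any cover uses at least 2 transmitter sites; among all covering selections none totals below 16.

16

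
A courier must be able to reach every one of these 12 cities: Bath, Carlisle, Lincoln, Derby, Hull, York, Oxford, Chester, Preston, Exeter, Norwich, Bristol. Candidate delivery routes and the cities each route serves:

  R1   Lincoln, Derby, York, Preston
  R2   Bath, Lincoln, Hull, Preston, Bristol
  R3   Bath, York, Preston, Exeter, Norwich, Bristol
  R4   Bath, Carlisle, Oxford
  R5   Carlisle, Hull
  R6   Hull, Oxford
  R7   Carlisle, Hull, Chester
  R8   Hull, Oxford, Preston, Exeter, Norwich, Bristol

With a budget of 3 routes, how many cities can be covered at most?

11

Choosing R1, R3, R7 covers {Bath, Carlisle, Lincoln, Derby, Hull, York, Chester, Preston, Exeter, Norwich, Bristol} — 11 cities.
No choice of 3 routes does better; here Oxford is left uncovered.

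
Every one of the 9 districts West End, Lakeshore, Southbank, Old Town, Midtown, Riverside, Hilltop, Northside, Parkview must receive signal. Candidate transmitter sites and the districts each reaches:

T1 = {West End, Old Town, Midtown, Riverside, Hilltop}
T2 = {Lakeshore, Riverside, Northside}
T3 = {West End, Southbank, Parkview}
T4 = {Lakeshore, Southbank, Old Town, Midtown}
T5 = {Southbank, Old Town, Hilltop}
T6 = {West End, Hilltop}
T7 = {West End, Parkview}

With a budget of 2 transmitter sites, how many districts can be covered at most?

Choosing T1, T2 covers {West End, Lakeshore, Old Town, Midtown, Riverside, Hilltop, Northside} — 7 districts.
No choice of 2 transmitter sites does better; here Southbank, Parkview are left uncovered.

7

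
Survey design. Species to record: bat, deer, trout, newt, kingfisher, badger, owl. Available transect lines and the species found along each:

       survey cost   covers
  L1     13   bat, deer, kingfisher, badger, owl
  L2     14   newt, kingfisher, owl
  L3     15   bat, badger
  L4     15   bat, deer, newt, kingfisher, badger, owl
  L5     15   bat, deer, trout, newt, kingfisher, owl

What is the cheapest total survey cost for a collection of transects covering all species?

28

L1, L5 cover every species at survey cost 13 + 15 = 28.
Any cover uses at least 2 transects; among all covering selections none totals below 28.
Greedy by coverage-per-survey cost would pick L4, L5 for 30 — worse than the optimum 28.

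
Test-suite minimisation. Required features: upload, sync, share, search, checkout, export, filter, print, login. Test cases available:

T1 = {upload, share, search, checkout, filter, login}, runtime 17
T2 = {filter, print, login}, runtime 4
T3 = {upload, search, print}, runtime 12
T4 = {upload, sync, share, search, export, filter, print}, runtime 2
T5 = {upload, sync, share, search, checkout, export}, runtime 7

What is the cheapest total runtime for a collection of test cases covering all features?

11

T2, T5 cover every feature at runtime 4 + 7 = 11.
Any cover uses at least 2 test cases; among all covering selections none totals below 11.
Greedy by coverage-per-runtime would pick T4, T2, T5 for 13 — worse than the optimum 11.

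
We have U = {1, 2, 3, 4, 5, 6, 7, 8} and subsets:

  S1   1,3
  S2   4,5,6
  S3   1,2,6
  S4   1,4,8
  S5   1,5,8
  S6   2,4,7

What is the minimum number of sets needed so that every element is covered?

4

S1, S2, S4, S6 together cover {1, 2, 3, 4, 5, 6, 7, 8} — every element.
No 3 of the 6 sets cover everything (all 20 triples fall short), so 4 is minimum.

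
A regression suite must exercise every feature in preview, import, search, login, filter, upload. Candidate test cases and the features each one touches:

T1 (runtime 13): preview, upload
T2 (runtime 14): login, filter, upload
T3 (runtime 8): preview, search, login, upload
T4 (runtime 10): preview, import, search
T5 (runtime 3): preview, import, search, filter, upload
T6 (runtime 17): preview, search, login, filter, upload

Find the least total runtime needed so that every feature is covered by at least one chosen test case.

11

T3, T5 cover every feature at runtime 8 + 3 = 11.
Any cover uses at least 2 test cases; among all covering selections none totals below 11.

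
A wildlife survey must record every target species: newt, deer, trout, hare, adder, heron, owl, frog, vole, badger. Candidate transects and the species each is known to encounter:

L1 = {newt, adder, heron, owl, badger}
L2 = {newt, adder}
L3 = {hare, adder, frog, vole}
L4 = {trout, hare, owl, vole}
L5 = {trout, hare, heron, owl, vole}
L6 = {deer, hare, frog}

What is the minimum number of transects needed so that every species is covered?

3

L1, L4, L6 together cover {newt, deer, trout, hare, adder, heron, owl, frog, vole, badger} — every species.
No 2 of the 6 transects cover everything (all 15 pairs fall short), so 3 is minimum.
Greedy (largest uncovered first) would take L1, L3, L4, L6 — 4 transects — but 3 suffice.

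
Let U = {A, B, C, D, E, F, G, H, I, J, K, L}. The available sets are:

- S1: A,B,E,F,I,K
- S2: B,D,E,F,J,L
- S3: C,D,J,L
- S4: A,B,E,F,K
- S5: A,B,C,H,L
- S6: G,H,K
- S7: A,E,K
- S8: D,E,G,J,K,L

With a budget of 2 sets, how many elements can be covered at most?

Choosing S1, S3 covers {A, B, C, D, E, F, I, J, K, L} — 10 elements.
No choice of 2 sets does better; here G, H are left uncovered.

10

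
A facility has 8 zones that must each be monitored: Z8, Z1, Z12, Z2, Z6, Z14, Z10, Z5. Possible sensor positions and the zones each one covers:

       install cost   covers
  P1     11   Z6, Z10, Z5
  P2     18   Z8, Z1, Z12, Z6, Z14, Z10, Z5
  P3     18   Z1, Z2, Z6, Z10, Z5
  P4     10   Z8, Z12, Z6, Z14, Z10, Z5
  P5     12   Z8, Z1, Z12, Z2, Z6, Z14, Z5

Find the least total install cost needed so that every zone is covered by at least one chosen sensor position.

P4, P5 cover every zone at install cost 10 + 12 = 22.
Any cover uses at least 2 sensor positions; among all covering selections none totals below 22.

22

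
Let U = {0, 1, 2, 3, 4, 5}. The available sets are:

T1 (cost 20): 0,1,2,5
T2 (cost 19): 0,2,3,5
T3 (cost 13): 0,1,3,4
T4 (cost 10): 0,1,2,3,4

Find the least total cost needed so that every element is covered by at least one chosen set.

29

T2, T4 cover every element at cost 19 + 10 = 29.
Any cover uses at least 2 sets; among all covering selections none totals below 29.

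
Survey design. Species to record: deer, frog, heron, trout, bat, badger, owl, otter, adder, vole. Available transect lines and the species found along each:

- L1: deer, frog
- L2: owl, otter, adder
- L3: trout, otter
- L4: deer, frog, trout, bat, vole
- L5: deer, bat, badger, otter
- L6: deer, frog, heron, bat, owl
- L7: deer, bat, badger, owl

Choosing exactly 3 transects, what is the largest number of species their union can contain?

9

Choosing L2, L4, L5 covers {deer, frog, trout, bat, badger, owl, otter, adder, vole} — 9 species.
No choice of 3 transects does better; here heron is left uncovered.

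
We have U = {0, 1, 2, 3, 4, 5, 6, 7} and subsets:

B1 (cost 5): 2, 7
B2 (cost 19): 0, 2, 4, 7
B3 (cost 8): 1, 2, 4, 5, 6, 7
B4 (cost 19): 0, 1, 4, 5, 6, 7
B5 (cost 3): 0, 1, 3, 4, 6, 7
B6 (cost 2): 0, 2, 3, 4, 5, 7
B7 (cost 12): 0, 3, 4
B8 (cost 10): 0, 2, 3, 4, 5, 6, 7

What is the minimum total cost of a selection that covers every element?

B5, B6 cover every element at cost 3 + 2 = 5.
Any cover uses at least 2 sets; among all covering selections none totals below 5.

5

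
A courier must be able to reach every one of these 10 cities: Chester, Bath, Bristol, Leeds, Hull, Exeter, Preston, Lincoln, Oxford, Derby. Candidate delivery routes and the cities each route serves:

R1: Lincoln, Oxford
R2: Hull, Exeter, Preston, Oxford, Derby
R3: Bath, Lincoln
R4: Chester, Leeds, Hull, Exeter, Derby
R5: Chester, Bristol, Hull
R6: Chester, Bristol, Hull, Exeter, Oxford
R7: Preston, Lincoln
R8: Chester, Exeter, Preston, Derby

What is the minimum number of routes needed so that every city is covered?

R2, R3, R4, R5 together cover {Chester, Bath, Bristol, Leeds, Hull, Exeter, Preston, Lincoln, Oxford, Derby} — every city.
No 3 of the 8 routes cover everything (all 56 triples fall short), so 4 is minimum.

4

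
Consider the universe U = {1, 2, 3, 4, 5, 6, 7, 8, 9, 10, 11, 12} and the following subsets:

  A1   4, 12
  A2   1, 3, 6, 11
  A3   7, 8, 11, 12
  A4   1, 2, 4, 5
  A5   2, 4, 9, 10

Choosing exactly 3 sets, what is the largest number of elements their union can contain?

11

Choosing A2, A3, A5 covers {1, 2, 3, 4, 6, 7, 8, 9, 10, 11, 12} — 11 elements.
No choice of 3 sets does better; here 5 is left uncovered.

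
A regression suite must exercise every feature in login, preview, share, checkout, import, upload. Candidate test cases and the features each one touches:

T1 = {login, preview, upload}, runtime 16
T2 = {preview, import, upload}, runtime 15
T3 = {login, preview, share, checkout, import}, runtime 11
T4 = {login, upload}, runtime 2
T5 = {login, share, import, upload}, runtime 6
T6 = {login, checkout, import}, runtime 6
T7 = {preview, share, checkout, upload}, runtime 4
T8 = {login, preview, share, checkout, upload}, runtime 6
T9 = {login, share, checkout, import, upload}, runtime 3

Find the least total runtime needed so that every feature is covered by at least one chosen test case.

T7, T9 cover every feature at runtime 4 + 3 = 7.
Any cover uses at least 2 test cases; among all covering selections none totals below 7.

7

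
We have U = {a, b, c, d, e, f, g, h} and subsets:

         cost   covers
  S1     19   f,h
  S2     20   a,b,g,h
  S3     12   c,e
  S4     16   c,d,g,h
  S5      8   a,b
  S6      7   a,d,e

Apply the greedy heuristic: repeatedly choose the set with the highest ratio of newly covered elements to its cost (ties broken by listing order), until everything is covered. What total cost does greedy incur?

Pick 1: S6 adds 3 new (a, d, e) at cost 7 (ratio 3/7).
Pick 2: S4 adds 3 new (c, g, h) at cost 16 (ratio 3/16).
Pick 3: S5 adds 1 new (b) at cost 8 (ratio 1/8).
Pick 4: S1 adds 1 new (f) at cost 19 (ratio 1/19).
Greedy total cost: 7 + 16 + 8 + 19 = 50.

50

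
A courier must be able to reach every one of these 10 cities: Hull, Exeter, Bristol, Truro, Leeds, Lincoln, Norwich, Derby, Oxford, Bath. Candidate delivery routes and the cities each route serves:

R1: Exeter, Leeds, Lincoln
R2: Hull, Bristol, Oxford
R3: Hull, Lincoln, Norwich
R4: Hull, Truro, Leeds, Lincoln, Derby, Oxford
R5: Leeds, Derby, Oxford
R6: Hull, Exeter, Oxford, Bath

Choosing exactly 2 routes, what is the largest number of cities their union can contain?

Choosing R4, R6 covers {Hull, Exeter, Truro, Leeds, Lincoln, Derby, Oxford, Bath} — 8 cities.
No choice of 2 routes does better; here Bristol, Norwich are left uncovered.

8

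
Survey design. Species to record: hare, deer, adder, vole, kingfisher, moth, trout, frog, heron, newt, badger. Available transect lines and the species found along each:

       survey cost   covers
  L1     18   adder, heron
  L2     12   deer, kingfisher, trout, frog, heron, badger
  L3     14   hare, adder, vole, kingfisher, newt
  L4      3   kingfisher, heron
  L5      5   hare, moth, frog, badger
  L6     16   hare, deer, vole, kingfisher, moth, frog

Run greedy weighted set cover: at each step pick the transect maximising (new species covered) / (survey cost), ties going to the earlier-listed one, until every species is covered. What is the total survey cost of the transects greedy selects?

Pick 1: L5 adds 4 new (hare, moth, frog, badger) at survey cost 5 (ratio 4/5).
Pick 2: L4 adds 2 new (kingfisher, heron) at survey cost 3 (ratio 2/3).
Pick 3: L3 adds 3 new (adder, vole, newt) at survey cost 14 (ratio 3/14).
Pick 4: L2 adds 2 new (deer, trout) at survey cost 12 (ratio 2/12).
Greedy total survey cost: 5 + 3 + 14 + 12 = 34. (The true optimum is 31, so greedy overshoots here.)

34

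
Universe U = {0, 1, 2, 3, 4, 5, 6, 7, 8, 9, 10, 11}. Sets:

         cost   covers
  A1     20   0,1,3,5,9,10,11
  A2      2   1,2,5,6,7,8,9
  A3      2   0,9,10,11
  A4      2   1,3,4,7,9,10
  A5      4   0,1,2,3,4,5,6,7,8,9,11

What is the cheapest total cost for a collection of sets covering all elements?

A3, A5 cover every element at cost 2 + 4 = 6.
Any cover uses at least 2 sets; among all covering selections none totals below 6.

6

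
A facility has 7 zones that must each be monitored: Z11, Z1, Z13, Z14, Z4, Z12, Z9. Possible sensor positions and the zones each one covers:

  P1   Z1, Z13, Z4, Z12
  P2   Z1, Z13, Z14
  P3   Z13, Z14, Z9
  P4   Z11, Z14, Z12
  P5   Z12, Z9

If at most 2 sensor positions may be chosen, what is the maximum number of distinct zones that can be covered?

Choosing P1, P3 covers {Z1, Z13, Z14, Z4, Z12, Z9} — 6 zones.
No choice of 2 sensor positions does better; here Z11 is left uncovered.

6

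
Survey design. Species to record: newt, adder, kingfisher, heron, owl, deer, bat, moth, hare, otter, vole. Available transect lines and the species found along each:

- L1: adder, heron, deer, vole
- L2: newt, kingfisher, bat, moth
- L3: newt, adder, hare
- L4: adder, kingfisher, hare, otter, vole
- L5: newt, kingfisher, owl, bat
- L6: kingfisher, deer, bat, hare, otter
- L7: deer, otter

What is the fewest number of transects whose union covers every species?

L1, L2, L4, L5 together cover {newt, adder, kingfisher, heron, owl, deer, bat, moth, hare, otter, vole} — every species.
No 3 of the 7 transects cover everything (all 35 triples fall short), so 4 is minimum.

4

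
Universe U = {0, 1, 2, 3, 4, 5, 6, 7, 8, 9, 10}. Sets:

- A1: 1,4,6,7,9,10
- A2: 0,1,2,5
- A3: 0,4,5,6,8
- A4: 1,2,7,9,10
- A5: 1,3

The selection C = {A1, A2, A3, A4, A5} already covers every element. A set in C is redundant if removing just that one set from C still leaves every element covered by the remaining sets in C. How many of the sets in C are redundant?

3

Drop A1: the rest still cover every element — redundant.
Drop A2: the rest still cover every element — redundant.
Drop A3: 8 uncovered — not redundant.
Drop A4: the rest still cover every element — redundant.
Drop A5: 3 uncovered — not redundant.
3 redundant: A1, A2, A4.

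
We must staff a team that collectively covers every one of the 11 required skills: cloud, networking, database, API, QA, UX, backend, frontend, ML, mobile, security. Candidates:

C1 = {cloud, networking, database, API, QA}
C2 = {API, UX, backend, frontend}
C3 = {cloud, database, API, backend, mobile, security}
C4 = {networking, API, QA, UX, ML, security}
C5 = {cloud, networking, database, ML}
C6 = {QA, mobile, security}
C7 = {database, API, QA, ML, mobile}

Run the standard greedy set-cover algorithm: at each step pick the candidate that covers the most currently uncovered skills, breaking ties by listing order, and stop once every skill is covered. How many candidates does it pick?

3

Pick 1: C3 covers 6 new skills (cloud, database, API, backend, mobile, security).
Pick 2: C4 covers 4 new skills (networking, QA, UX, ML).
Pick 3: C2 covers 1 new skills (frontend).
Greedy uses 3 candidates.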